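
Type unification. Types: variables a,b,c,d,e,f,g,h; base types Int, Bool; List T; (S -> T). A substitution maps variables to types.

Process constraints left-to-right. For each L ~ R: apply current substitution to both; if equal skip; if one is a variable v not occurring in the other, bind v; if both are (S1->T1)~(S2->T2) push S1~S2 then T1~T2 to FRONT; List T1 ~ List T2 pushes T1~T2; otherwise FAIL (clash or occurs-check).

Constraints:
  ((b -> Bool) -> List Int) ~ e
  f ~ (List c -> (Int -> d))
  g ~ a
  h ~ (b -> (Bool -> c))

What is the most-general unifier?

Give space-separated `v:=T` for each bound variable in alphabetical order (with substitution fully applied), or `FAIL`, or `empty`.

step 1: unify ((b -> Bool) -> List Int) ~ e  [subst: {-} | 3 pending]
  bind e := ((b -> Bool) -> List Int)
step 2: unify f ~ (List c -> (Int -> d))  [subst: {e:=((b -> Bool) -> List Int)} | 2 pending]
  bind f := (List c -> (Int -> d))
step 3: unify g ~ a  [subst: {e:=((b -> Bool) -> List Int), f:=(List c -> (Int -> d))} | 1 pending]
  bind g := a
step 4: unify h ~ (b -> (Bool -> c))  [subst: {e:=((b -> Bool) -> List Int), f:=(List c -> (Int -> d)), g:=a} | 0 pending]
  bind h := (b -> (Bool -> c))

Answer: e:=((b -> Bool) -> List Int) f:=(List c -> (Int -> d)) g:=a h:=(b -> (Bool -> c))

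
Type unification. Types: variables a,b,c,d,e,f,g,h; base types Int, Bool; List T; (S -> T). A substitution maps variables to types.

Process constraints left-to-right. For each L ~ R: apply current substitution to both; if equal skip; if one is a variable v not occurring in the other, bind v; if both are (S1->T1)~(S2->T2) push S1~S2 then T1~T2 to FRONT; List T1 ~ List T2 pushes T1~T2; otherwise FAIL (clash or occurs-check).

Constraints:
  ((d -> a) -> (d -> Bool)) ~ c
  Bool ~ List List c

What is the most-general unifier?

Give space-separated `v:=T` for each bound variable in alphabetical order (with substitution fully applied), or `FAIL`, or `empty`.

step 1: unify ((d -> a) -> (d -> Bool)) ~ c  [subst: {-} | 1 pending]
  bind c := ((d -> a) -> (d -> Bool))
step 2: unify Bool ~ List List ((d -> a) -> (d -> Bool))  [subst: {c:=((d -> a) -> (d -> Bool))} | 0 pending]
  clash: Bool vs List List ((d -> a) -> (d -> Bool))

Answer: FAIL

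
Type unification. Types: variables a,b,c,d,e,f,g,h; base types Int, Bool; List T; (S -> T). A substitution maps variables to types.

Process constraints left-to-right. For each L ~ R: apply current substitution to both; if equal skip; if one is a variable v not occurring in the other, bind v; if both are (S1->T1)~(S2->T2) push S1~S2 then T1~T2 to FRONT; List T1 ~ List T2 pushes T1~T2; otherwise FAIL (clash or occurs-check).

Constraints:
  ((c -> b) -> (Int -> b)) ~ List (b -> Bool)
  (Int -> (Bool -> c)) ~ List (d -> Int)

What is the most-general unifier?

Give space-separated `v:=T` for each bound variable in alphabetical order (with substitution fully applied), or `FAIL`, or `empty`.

Answer: FAIL

Derivation:
step 1: unify ((c -> b) -> (Int -> b)) ~ List (b -> Bool)  [subst: {-} | 1 pending]
  clash: ((c -> b) -> (Int -> b)) vs List (b -> Bool)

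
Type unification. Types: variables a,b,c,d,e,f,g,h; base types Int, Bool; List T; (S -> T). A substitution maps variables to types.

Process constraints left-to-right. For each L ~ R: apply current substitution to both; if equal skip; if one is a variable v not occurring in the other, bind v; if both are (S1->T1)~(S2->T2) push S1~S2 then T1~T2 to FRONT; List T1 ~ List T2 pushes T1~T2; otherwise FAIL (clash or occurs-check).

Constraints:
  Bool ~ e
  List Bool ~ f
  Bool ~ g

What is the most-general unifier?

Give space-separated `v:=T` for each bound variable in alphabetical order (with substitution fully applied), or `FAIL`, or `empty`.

Answer: e:=Bool f:=List Bool g:=Bool

Derivation:
step 1: unify Bool ~ e  [subst: {-} | 2 pending]
  bind e := Bool
step 2: unify List Bool ~ f  [subst: {e:=Bool} | 1 pending]
  bind f := List Bool
step 3: unify Bool ~ g  [subst: {e:=Bool, f:=List Bool} | 0 pending]
  bind g := Bool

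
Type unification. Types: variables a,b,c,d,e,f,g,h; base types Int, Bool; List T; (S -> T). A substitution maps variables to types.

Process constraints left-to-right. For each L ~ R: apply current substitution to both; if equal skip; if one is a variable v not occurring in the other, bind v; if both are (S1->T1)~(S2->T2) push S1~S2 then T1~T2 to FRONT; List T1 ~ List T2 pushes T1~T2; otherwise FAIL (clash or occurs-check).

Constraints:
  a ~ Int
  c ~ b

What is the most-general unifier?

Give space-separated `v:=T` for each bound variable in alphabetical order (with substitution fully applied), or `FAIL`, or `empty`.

step 1: unify a ~ Int  [subst: {-} | 1 pending]
  bind a := Int
step 2: unify c ~ b  [subst: {a:=Int} | 0 pending]
  bind c := b

Answer: a:=Int c:=b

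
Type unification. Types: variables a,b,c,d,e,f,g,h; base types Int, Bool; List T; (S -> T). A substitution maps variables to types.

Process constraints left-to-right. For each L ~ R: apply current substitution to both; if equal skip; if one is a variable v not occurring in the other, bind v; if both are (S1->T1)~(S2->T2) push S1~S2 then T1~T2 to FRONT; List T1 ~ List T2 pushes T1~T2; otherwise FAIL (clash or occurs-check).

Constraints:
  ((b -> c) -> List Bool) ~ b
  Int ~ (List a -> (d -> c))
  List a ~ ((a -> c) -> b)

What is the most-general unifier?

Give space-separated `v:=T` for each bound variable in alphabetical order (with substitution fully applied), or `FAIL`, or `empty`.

step 1: unify ((b -> c) -> List Bool) ~ b  [subst: {-} | 2 pending]
  occurs-check fail

Answer: FAIL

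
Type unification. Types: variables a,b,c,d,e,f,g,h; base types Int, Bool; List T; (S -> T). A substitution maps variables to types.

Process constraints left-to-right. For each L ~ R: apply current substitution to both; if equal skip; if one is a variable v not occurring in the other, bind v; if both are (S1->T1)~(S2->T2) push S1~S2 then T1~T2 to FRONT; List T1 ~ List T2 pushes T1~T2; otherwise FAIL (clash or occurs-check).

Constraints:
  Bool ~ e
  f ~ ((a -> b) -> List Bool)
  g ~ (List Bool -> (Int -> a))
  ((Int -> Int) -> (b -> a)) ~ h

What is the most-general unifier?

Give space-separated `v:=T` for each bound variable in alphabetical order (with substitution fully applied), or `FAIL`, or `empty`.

Answer: e:=Bool f:=((a -> b) -> List Bool) g:=(List Bool -> (Int -> a)) h:=((Int -> Int) -> (b -> a))

Derivation:
step 1: unify Bool ~ e  [subst: {-} | 3 pending]
  bind e := Bool
step 2: unify f ~ ((a -> b) -> List Bool)  [subst: {e:=Bool} | 2 pending]
  bind f := ((a -> b) -> List Bool)
step 3: unify g ~ (List Bool -> (Int -> a))  [subst: {e:=Bool, f:=((a -> b) -> List Bool)} | 1 pending]
  bind g := (List Bool -> (Int -> a))
step 4: unify ((Int -> Int) -> (b -> a)) ~ h  [subst: {e:=Bool, f:=((a -> b) -> List Bool), g:=(List Bool -> (Int -> a))} | 0 pending]
  bind h := ((Int -> Int) -> (b -> a))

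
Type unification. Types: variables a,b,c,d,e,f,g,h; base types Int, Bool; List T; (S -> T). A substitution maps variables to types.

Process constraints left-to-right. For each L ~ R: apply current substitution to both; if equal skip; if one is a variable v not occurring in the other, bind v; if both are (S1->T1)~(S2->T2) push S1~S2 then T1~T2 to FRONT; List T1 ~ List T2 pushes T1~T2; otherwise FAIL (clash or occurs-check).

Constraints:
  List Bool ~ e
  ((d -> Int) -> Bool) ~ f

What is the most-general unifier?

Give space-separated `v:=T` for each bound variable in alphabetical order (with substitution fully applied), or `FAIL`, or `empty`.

Answer: e:=List Bool f:=((d -> Int) -> Bool)

Derivation:
step 1: unify List Bool ~ e  [subst: {-} | 1 pending]
  bind e := List Bool
step 2: unify ((d -> Int) -> Bool) ~ f  [subst: {e:=List Bool} | 0 pending]
  bind f := ((d -> Int) -> Bool)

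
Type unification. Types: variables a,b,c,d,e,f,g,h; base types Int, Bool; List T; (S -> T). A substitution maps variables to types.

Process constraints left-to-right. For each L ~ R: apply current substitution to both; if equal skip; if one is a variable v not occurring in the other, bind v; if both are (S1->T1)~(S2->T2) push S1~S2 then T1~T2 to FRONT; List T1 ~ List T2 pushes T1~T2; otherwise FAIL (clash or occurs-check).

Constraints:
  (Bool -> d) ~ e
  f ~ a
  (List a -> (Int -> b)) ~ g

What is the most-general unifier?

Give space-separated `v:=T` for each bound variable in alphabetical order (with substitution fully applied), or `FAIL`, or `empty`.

step 1: unify (Bool -> d) ~ e  [subst: {-} | 2 pending]
  bind e := (Bool -> d)
step 2: unify f ~ a  [subst: {e:=(Bool -> d)} | 1 pending]
  bind f := a
step 3: unify (List a -> (Int -> b)) ~ g  [subst: {e:=(Bool -> d), f:=a} | 0 pending]
  bind g := (List a -> (Int -> b))

Answer: e:=(Bool -> d) f:=a g:=(List a -> (Int -> b))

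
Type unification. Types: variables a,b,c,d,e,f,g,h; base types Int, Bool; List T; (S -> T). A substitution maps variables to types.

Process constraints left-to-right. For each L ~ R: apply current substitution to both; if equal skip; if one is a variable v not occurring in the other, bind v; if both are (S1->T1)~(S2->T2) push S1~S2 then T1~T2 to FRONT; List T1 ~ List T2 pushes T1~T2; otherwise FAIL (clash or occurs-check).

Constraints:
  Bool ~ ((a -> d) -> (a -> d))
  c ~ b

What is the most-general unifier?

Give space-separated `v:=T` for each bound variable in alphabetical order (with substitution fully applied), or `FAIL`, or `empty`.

step 1: unify Bool ~ ((a -> d) -> (a -> d))  [subst: {-} | 1 pending]
  clash: Bool vs ((a -> d) -> (a -> d))

Answer: FAIL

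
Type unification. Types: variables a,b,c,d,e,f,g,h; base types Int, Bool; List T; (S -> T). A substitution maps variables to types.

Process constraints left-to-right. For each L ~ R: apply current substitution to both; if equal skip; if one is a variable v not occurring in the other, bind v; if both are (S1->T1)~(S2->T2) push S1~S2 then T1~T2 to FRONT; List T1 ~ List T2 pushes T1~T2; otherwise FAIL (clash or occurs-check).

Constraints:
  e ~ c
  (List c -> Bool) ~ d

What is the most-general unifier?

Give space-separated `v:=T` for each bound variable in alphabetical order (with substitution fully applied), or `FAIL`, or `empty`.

Answer: d:=(List c -> Bool) e:=c

Derivation:
step 1: unify e ~ c  [subst: {-} | 1 pending]
  bind e := c
step 2: unify (List c -> Bool) ~ d  [subst: {e:=c} | 0 pending]
  bind d := (List c -> Bool)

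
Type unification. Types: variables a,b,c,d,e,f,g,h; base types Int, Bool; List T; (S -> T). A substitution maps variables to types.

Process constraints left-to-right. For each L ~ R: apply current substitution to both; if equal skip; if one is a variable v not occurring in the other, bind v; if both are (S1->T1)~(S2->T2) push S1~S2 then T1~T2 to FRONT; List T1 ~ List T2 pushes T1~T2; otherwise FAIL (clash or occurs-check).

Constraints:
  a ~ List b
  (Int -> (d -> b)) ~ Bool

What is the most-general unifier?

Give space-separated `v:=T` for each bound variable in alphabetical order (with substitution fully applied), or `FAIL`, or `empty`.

step 1: unify a ~ List b  [subst: {-} | 1 pending]
  bind a := List b
step 2: unify (Int -> (d -> b)) ~ Bool  [subst: {a:=List b} | 0 pending]
  clash: (Int -> (d -> b)) vs Bool

Answer: FAIL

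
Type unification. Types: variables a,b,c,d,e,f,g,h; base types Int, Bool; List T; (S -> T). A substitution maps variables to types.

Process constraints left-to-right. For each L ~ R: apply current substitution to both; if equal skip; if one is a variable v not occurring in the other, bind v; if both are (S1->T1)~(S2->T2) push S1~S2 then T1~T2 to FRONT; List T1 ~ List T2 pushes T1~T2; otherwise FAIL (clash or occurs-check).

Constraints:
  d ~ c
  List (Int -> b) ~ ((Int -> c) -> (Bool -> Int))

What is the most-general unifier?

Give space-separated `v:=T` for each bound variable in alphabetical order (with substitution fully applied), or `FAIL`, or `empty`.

step 1: unify d ~ c  [subst: {-} | 1 pending]
  bind d := c
step 2: unify List (Int -> b) ~ ((Int -> c) -> (Bool -> Int))  [subst: {d:=c} | 0 pending]
  clash: List (Int -> b) vs ((Int -> c) -> (Bool -> Int))

Answer: FAIL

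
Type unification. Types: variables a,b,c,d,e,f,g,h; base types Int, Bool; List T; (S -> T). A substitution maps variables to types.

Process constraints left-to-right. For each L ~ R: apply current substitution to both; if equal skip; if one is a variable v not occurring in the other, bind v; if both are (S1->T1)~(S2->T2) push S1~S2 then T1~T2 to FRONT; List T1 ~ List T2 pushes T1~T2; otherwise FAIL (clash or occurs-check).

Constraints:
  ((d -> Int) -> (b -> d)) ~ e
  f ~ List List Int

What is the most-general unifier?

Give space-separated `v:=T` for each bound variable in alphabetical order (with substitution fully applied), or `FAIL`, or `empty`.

step 1: unify ((d -> Int) -> (b -> d)) ~ e  [subst: {-} | 1 pending]
  bind e := ((d -> Int) -> (b -> d))
step 2: unify f ~ List List Int  [subst: {e:=((d -> Int) -> (b -> d))} | 0 pending]
  bind f := List List Int

Answer: e:=((d -> Int) -> (b -> d)) f:=List List Int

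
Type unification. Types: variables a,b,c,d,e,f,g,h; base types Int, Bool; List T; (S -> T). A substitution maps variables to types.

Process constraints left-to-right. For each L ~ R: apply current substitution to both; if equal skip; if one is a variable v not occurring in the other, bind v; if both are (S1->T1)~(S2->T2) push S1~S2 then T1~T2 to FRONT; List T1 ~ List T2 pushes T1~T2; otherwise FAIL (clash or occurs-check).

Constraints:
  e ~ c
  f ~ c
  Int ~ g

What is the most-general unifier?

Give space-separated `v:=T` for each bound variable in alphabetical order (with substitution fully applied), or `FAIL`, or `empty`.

Answer: e:=c f:=c g:=Int

Derivation:
step 1: unify e ~ c  [subst: {-} | 2 pending]
  bind e := c
step 2: unify f ~ c  [subst: {e:=c} | 1 pending]
  bind f := c
step 3: unify Int ~ g  [subst: {e:=c, f:=c} | 0 pending]
  bind g := Int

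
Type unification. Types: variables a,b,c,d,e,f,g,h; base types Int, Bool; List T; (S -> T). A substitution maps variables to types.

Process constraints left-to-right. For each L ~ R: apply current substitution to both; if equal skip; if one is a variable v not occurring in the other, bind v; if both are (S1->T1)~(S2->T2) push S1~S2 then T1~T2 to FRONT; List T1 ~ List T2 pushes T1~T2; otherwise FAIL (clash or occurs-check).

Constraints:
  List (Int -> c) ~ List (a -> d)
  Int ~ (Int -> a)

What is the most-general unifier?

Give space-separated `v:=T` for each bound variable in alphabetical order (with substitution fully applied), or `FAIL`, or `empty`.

step 1: unify List (Int -> c) ~ List (a -> d)  [subst: {-} | 1 pending]
  -> decompose List: push (Int -> c)~(a -> d)
step 2: unify (Int -> c) ~ (a -> d)  [subst: {-} | 1 pending]
  -> decompose arrow: push Int~a, c~d
step 3: unify Int ~ a  [subst: {-} | 2 pending]
  bind a := Int
step 4: unify c ~ d  [subst: {a:=Int} | 1 pending]
  bind c := d
step 5: unify Int ~ (Int -> Int)  [subst: {a:=Int, c:=d} | 0 pending]
  clash: Int vs (Int -> Int)

Answer: FAIL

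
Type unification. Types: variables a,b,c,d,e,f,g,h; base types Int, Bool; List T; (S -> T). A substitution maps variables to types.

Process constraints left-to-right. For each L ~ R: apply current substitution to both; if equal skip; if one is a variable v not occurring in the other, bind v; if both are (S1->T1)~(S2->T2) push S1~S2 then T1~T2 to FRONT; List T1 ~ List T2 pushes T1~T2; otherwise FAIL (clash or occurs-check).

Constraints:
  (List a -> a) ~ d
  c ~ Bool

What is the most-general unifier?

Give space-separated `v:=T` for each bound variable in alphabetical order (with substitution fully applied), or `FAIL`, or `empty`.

step 1: unify (List a -> a) ~ d  [subst: {-} | 1 pending]
  bind d := (List a -> a)
step 2: unify c ~ Bool  [subst: {d:=(List a -> a)} | 0 pending]
  bind c := Bool

Answer: c:=Bool d:=(List a -> a)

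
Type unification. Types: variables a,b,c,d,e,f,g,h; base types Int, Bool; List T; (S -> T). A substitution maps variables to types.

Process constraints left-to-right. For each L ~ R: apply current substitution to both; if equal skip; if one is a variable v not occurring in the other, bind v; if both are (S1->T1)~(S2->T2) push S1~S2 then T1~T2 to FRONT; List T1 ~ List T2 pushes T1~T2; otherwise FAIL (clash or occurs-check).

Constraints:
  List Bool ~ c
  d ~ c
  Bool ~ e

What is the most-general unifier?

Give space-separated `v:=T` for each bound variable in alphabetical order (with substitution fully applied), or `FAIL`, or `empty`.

step 1: unify List Bool ~ c  [subst: {-} | 2 pending]
  bind c := List Bool
step 2: unify d ~ List Bool  [subst: {c:=List Bool} | 1 pending]
  bind d := List Bool
step 3: unify Bool ~ e  [subst: {c:=List Bool, d:=List Bool} | 0 pending]
  bind e := Bool

Answer: c:=List Bool d:=List Bool e:=Bool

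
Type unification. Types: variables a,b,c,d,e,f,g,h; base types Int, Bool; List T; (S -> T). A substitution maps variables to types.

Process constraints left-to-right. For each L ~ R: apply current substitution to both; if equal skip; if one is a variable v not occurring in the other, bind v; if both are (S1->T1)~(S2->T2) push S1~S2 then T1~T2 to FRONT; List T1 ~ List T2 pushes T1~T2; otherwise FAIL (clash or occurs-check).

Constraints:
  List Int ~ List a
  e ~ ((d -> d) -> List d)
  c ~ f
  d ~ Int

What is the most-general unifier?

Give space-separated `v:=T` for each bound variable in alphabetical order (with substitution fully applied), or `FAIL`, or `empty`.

step 1: unify List Int ~ List a  [subst: {-} | 3 pending]
  -> decompose List: push Int~a
step 2: unify Int ~ a  [subst: {-} | 3 pending]
  bind a := Int
step 3: unify e ~ ((d -> d) -> List d)  [subst: {a:=Int} | 2 pending]
  bind e := ((d -> d) -> List d)
step 4: unify c ~ f  [subst: {a:=Int, e:=((d -> d) -> List d)} | 1 pending]
  bind c := f
step 5: unify d ~ Int  [subst: {a:=Int, e:=((d -> d) -> List d), c:=f} | 0 pending]
  bind d := Int

Answer: a:=Int c:=f d:=Int e:=((Int -> Int) -> List Int)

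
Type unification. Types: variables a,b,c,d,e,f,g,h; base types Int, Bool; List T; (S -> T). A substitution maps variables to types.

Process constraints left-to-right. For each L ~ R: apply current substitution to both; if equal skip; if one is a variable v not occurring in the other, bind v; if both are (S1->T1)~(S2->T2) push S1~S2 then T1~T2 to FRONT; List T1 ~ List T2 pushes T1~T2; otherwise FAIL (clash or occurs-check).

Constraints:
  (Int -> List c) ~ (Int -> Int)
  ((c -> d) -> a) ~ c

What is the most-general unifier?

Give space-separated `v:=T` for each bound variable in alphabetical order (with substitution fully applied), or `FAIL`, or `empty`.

Answer: FAIL

Derivation:
step 1: unify (Int -> List c) ~ (Int -> Int)  [subst: {-} | 1 pending]
  -> decompose arrow: push Int~Int, List c~Int
step 2: unify Int ~ Int  [subst: {-} | 2 pending]
  -> identical, skip
step 3: unify List c ~ Int  [subst: {-} | 1 pending]
  clash: List c vs Int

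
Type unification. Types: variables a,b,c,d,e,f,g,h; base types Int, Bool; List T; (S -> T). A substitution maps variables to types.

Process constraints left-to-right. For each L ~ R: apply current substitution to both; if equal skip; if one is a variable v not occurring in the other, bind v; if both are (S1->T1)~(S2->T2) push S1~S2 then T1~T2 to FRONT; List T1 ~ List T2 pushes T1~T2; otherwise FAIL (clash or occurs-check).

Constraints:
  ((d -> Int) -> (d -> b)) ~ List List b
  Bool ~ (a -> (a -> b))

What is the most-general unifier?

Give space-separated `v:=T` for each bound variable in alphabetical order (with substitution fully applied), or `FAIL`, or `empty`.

step 1: unify ((d -> Int) -> (d -> b)) ~ List List b  [subst: {-} | 1 pending]
  clash: ((d -> Int) -> (d -> b)) vs List List b

Answer: FAIL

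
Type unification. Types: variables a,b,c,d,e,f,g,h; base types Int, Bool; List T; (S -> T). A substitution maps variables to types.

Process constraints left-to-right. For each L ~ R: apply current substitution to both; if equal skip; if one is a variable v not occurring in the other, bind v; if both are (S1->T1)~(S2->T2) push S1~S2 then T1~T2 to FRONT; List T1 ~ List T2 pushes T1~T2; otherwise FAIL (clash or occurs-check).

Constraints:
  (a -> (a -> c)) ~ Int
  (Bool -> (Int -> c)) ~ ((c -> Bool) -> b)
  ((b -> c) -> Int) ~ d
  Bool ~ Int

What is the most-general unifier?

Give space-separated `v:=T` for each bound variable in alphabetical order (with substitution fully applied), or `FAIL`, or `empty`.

Answer: FAIL

Derivation:
step 1: unify (a -> (a -> c)) ~ Int  [subst: {-} | 3 pending]
  clash: (a -> (a -> c)) vs Int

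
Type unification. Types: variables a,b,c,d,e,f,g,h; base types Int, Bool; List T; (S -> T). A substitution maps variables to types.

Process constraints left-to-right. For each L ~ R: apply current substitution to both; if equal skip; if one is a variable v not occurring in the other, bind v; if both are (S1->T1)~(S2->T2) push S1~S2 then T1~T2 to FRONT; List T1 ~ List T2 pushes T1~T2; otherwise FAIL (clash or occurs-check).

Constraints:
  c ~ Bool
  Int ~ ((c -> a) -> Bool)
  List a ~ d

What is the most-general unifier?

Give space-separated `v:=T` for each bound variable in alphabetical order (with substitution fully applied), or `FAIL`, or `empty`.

step 1: unify c ~ Bool  [subst: {-} | 2 pending]
  bind c := Bool
step 2: unify Int ~ ((Bool -> a) -> Bool)  [subst: {c:=Bool} | 1 pending]
  clash: Int vs ((Bool -> a) -> Bool)

Answer: FAIL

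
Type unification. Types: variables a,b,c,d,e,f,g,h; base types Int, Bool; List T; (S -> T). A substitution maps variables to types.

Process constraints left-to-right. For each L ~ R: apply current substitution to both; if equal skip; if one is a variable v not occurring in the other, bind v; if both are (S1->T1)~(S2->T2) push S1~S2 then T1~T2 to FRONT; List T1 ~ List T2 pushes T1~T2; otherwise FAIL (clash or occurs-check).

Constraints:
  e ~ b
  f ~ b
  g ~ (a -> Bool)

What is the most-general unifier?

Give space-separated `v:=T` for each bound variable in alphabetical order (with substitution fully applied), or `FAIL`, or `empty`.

step 1: unify e ~ b  [subst: {-} | 2 pending]
  bind e := b
step 2: unify f ~ b  [subst: {e:=b} | 1 pending]
  bind f := b
step 3: unify g ~ (a -> Bool)  [subst: {e:=b, f:=b} | 0 pending]
  bind g := (a -> Bool)

Answer: e:=b f:=b g:=(a -> Bool)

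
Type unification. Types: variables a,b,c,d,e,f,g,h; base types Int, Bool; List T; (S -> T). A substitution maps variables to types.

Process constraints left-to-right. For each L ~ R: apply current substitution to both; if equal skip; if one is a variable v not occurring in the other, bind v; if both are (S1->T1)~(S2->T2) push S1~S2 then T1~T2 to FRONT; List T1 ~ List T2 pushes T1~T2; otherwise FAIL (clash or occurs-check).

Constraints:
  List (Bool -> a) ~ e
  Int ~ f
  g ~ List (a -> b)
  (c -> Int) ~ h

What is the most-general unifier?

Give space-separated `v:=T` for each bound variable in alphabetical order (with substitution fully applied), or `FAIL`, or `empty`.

step 1: unify List (Bool -> a) ~ e  [subst: {-} | 3 pending]
  bind e := List (Bool -> a)
step 2: unify Int ~ f  [subst: {e:=List (Bool -> a)} | 2 pending]
  bind f := Int
step 3: unify g ~ List (a -> b)  [subst: {e:=List (Bool -> a), f:=Int} | 1 pending]
  bind g := List (a -> b)
step 4: unify (c -> Int) ~ h  [subst: {e:=List (Bool -> a), f:=Int, g:=List (a -> b)} | 0 pending]
  bind h := (c -> Int)

Answer: e:=List (Bool -> a) f:=Int g:=List (a -> b) h:=(c -> Int)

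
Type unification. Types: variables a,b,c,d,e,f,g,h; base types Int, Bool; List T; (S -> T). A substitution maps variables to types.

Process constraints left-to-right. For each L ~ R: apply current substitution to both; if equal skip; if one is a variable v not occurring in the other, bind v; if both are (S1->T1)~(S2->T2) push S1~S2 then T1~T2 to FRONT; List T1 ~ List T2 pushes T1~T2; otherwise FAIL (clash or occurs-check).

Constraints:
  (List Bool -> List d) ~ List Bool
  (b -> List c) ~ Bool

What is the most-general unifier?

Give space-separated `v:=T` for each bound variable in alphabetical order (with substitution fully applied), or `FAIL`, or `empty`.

Answer: FAIL

Derivation:
step 1: unify (List Bool -> List d) ~ List Bool  [subst: {-} | 1 pending]
  clash: (List Bool -> List d) vs List Bool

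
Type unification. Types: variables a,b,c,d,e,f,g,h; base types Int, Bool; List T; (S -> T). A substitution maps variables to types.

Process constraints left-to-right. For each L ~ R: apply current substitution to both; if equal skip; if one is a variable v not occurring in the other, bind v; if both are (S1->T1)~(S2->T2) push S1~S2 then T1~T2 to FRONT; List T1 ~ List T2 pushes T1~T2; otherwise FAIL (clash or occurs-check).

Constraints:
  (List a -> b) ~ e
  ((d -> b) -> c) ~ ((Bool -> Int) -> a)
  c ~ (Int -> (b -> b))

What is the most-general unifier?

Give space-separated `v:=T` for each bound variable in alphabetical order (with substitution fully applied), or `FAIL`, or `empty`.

step 1: unify (List a -> b) ~ e  [subst: {-} | 2 pending]
  bind e := (List a -> b)
step 2: unify ((d -> b) -> c) ~ ((Bool -> Int) -> a)  [subst: {e:=(List a -> b)} | 1 pending]
  -> decompose arrow: push (d -> b)~(Bool -> Int), c~a
step 3: unify (d -> b) ~ (Bool -> Int)  [subst: {e:=(List a -> b)} | 2 pending]
  -> decompose arrow: push d~Bool, b~Int
step 4: unify d ~ Bool  [subst: {e:=(List a -> b)} | 3 pending]
  bind d := Bool
step 5: unify b ~ Int  [subst: {e:=(List a -> b), d:=Bool} | 2 pending]
  bind b := Int
step 6: unify c ~ a  [subst: {e:=(List a -> b), d:=Bool, b:=Int} | 1 pending]
  bind c := a
step 7: unify a ~ (Int -> (Int -> Int))  [subst: {e:=(List a -> b), d:=Bool, b:=Int, c:=a} | 0 pending]
  bind a := (Int -> (Int -> Int))

Answer: a:=(Int -> (Int -> Int)) b:=Int c:=(Int -> (Int -> Int)) d:=Bool e:=(List (Int -> (Int -> Int)) -> Int)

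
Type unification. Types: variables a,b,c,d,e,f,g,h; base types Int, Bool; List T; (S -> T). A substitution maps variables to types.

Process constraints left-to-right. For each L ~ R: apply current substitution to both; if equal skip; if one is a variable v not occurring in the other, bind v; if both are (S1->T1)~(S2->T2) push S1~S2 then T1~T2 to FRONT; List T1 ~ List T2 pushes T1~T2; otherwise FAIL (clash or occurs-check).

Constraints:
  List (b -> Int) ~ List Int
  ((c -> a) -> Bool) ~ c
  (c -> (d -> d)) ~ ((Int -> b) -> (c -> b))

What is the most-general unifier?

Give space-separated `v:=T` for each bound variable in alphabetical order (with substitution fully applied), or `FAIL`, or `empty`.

step 1: unify List (b -> Int) ~ List Int  [subst: {-} | 2 pending]
  -> decompose List: push (b -> Int)~Int
step 2: unify (b -> Int) ~ Int  [subst: {-} | 2 pending]
  clash: (b -> Int) vs Int

Answer: FAIL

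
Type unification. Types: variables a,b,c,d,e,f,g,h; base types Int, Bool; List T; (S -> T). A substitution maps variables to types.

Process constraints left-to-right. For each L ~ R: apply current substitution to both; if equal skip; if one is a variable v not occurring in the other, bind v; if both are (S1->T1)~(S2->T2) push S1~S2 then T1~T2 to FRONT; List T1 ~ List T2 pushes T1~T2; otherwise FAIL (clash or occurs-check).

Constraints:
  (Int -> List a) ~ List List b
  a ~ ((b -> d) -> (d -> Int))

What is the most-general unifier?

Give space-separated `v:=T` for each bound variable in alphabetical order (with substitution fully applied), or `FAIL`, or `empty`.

step 1: unify (Int -> List a) ~ List List b  [subst: {-} | 1 pending]
  clash: (Int -> List a) vs List List b

Answer: FAIL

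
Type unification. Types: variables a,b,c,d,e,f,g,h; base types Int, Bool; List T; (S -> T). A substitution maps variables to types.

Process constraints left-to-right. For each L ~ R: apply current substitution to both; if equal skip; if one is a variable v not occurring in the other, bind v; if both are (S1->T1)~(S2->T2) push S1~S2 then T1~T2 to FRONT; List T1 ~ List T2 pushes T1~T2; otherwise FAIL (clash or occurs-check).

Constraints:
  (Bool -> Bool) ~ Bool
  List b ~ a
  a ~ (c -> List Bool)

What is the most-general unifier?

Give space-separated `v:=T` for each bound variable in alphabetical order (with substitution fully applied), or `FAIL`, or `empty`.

step 1: unify (Bool -> Bool) ~ Bool  [subst: {-} | 2 pending]
  clash: (Bool -> Bool) vs Bool

Answer: FAIL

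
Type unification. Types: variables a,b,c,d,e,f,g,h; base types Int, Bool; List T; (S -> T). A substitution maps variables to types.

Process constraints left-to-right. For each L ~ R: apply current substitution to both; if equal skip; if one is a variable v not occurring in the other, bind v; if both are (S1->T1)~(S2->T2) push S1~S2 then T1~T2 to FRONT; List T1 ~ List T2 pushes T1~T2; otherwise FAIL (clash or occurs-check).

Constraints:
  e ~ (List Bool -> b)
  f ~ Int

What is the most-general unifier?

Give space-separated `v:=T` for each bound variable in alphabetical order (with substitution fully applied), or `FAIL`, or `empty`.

step 1: unify e ~ (List Bool -> b)  [subst: {-} | 1 pending]
  bind e := (List Bool -> b)
step 2: unify f ~ Int  [subst: {e:=(List Bool -> b)} | 0 pending]
  bind f := Int

Answer: e:=(List Bool -> b) f:=Int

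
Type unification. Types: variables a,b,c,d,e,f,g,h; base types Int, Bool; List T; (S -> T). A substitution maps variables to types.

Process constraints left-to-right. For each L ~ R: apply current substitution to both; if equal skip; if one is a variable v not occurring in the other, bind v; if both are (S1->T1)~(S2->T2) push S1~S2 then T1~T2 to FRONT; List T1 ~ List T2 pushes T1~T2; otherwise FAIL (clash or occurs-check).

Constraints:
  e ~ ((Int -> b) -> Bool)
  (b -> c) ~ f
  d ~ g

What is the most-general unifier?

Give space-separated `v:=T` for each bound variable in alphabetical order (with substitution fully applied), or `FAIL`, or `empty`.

step 1: unify e ~ ((Int -> b) -> Bool)  [subst: {-} | 2 pending]
  bind e := ((Int -> b) -> Bool)
step 2: unify (b -> c) ~ f  [subst: {e:=((Int -> b) -> Bool)} | 1 pending]
  bind f := (b -> c)
step 3: unify d ~ g  [subst: {e:=((Int -> b) -> Bool), f:=(b -> c)} | 0 pending]
  bind d := g

Answer: d:=g e:=((Int -> b) -> Bool) f:=(b -> c)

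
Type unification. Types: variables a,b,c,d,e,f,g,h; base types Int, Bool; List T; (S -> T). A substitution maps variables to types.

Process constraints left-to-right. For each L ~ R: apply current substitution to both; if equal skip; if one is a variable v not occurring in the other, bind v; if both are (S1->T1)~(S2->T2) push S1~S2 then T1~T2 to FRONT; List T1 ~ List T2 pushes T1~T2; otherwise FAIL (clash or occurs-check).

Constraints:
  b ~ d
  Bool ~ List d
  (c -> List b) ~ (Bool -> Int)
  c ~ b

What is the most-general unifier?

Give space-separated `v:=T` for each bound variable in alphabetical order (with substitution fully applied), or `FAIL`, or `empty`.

Answer: FAIL

Derivation:
step 1: unify b ~ d  [subst: {-} | 3 pending]
  bind b := d
step 2: unify Bool ~ List d  [subst: {b:=d} | 2 pending]
  clash: Bool vs List d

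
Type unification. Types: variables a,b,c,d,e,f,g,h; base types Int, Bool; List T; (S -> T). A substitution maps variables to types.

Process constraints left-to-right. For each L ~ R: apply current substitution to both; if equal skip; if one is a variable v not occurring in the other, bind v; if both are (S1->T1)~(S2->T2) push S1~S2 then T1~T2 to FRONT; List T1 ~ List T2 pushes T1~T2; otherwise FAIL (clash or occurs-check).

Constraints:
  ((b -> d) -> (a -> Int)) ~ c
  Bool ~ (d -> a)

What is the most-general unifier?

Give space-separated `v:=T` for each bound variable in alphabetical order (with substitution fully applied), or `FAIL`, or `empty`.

Answer: FAIL

Derivation:
step 1: unify ((b -> d) -> (a -> Int)) ~ c  [subst: {-} | 1 pending]
  bind c := ((b -> d) -> (a -> Int))
step 2: unify Bool ~ (d -> a)  [subst: {c:=((b -> d) -> (a -> Int))} | 0 pending]
  clash: Bool vs (d -> a)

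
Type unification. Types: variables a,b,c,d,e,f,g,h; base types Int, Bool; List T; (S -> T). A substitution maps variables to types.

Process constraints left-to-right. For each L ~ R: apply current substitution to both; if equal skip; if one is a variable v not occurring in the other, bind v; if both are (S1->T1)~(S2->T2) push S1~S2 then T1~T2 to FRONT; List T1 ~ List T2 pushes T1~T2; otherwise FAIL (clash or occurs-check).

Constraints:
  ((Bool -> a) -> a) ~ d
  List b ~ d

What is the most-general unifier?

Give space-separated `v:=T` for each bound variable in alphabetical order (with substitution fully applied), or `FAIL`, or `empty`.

step 1: unify ((Bool -> a) -> a) ~ d  [subst: {-} | 1 pending]
  bind d := ((Bool -> a) -> a)
step 2: unify List b ~ ((Bool -> a) -> a)  [subst: {d:=((Bool -> a) -> a)} | 0 pending]
  clash: List b vs ((Bool -> a) -> a)

Answer: FAIL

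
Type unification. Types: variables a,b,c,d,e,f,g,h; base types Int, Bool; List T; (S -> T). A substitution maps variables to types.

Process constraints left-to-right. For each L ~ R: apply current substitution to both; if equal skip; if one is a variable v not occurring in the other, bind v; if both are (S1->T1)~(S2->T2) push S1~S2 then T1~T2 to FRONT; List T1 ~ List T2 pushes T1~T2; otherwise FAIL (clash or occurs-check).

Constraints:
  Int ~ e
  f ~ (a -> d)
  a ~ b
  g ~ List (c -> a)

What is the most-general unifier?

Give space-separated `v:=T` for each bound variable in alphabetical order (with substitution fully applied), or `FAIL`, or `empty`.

Answer: a:=b e:=Int f:=(b -> d) g:=List (c -> b)

Derivation:
step 1: unify Int ~ e  [subst: {-} | 3 pending]
  bind e := Int
step 2: unify f ~ (a -> d)  [subst: {e:=Int} | 2 pending]
  bind f := (a -> d)
step 3: unify a ~ b  [subst: {e:=Int, f:=(a -> d)} | 1 pending]
  bind a := b
step 4: unify g ~ List (c -> b)  [subst: {e:=Int, f:=(a -> d), a:=b} | 0 pending]
  bind g := List (c -> b)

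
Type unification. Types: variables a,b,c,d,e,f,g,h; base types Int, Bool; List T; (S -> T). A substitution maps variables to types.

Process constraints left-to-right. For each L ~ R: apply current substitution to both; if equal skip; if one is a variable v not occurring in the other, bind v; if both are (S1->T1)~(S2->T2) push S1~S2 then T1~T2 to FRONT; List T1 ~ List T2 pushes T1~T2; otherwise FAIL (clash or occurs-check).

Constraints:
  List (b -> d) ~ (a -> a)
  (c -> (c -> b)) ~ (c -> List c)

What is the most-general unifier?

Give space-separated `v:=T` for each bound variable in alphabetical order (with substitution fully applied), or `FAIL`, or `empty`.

step 1: unify List (b -> d) ~ (a -> a)  [subst: {-} | 1 pending]
  clash: List (b -> d) vs (a -> a)

Answer: FAIL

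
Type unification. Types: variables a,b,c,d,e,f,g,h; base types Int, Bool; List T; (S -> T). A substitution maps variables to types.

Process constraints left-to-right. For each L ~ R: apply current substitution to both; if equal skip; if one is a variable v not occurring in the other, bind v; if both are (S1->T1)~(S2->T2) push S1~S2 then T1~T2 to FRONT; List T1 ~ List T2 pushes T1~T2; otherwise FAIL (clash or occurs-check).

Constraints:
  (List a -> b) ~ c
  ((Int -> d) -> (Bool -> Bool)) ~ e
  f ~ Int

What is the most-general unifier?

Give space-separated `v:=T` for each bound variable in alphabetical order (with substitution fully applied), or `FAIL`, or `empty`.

Answer: c:=(List a -> b) e:=((Int -> d) -> (Bool -> Bool)) f:=Int

Derivation:
step 1: unify (List a -> b) ~ c  [subst: {-} | 2 pending]
  bind c := (List a -> b)
step 2: unify ((Int -> d) -> (Bool -> Bool)) ~ e  [subst: {c:=(List a -> b)} | 1 pending]
  bind e := ((Int -> d) -> (Bool -> Bool))
step 3: unify f ~ Int  [subst: {c:=(List a -> b), e:=((Int -> d) -> (Bool -> Bool))} | 0 pending]
  bind f := Int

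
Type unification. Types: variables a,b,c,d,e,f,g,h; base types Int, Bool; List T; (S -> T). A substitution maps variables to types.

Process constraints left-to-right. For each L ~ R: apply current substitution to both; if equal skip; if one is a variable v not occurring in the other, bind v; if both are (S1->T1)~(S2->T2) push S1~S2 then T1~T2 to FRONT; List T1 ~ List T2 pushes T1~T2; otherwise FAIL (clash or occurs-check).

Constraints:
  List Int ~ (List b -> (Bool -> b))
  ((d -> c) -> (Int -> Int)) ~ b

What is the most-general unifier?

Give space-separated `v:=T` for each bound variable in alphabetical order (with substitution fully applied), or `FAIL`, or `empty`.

Answer: FAIL

Derivation:
step 1: unify List Int ~ (List b -> (Bool -> b))  [subst: {-} | 1 pending]
  clash: List Int vs (List b -> (Bool -> b))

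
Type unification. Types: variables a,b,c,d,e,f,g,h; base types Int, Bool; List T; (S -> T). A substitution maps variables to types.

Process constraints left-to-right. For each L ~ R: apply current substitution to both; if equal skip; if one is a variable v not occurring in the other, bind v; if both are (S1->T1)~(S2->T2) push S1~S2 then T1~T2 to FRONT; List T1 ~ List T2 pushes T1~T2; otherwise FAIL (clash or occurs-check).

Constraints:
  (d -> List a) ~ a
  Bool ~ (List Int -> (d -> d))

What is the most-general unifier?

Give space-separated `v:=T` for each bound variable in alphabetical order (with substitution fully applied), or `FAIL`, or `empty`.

Answer: FAIL

Derivation:
step 1: unify (d -> List a) ~ a  [subst: {-} | 1 pending]
  occurs-check fail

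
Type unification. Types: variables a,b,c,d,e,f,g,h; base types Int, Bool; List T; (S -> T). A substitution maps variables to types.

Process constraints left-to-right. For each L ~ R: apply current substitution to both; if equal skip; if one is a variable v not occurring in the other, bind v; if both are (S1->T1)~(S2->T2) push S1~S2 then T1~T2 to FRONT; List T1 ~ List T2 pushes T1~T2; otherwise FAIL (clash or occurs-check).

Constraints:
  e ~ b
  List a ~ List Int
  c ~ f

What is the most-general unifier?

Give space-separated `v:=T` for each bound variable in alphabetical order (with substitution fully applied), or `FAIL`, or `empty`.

Answer: a:=Int c:=f e:=b

Derivation:
step 1: unify e ~ b  [subst: {-} | 2 pending]
  bind e := b
step 2: unify List a ~ List Int  [subst: {e:=b} | 1 pending]
  -> decompose List: push a~Int
step 3: unify a ~ Int  [subst: {e:=b} | 1 pending]
  bind a := Int
step 4: unify c ~ f  [subst: {e:=b, a:=Int} | 0 pending]
  bind c := f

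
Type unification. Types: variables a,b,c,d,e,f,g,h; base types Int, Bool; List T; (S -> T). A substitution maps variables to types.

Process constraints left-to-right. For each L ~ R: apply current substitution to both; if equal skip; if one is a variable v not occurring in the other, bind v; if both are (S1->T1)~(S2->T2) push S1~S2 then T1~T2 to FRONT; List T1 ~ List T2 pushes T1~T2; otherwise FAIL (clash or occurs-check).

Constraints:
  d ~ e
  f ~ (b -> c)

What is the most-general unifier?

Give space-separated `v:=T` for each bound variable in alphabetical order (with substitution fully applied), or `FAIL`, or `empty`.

Answer: d:=e f:=(b -> c)

Derivation:
step 1: unify d ~ e  [subst: {-} | 1 pending]
  bind d := e
step 2: unify f ~ (b -> c)  [subst: {d:=e} | 0 pending]
  bind f := (b -> c)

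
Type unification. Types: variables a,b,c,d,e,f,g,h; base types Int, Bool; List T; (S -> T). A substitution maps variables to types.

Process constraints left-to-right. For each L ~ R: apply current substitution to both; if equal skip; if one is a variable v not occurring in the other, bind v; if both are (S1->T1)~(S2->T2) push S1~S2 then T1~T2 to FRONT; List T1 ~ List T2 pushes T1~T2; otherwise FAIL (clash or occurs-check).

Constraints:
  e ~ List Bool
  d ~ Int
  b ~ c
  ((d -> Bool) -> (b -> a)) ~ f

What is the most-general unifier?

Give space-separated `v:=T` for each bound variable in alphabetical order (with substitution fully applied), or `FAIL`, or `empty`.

Answer: b:=c d:=Int e:=List Bool f:=((Int -> Bool) -> (c -> a))

Derivation:
step 1: unify e ~ List Bool  [subst: {-} | 3 pending]
  bind e := List Bool
step 2: unify d ~ Int  [subst: {e:=List Bool} | 2 pending]
  bind d := Int
step 3: unify b ~ c  [subst: {e:=List Bool, d:=Int} | 1 pending]
  bind b := c
step 4: unify ((Int -> Bool) -> (c -> a)) ~ f  [subst: {e:=List Bool, d:=Int, b:=c} | 0 pending]
  bind f := ((Int -> Bool) -> (c -> a))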